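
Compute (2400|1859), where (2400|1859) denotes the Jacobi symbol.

-1

Reduce the numerator: 2400 ≡ 541 (mod 1859), so (2400|1859) = (541|1859).
541 ≡ 1 (mod 4), so quadratic reciprocity gives (541|1859) = (1859|541). Reduce: 1859 ≡ 236 (mod 541). Now have (236|541).
Factor out 2: 236 = 2^2·59. Since 541 ≡ 5 (mod 8), (2|541) = -1, and (2|541)^2 = +1. Now have (59|541).
541 ≡ 1 (mod 4), so quadratic reciprocity gives (59|541) = (541|59). Reduce: 541 ≡ 10 (mod 59). Now have (10|59).
Factor out 2: 10 = 2·5. Since 59 ≡ 3 (mod 8), (2|59) = -1. Now have -(5|59).
5 ≡ 1 (mod 4), so quadratic reciprocity gives (5|59) = (59|5). Reduce: 59 ≡ 4 (mod 5). Now have -(4|5).
Factor out 2: 4 = 2^2. Since 5 ≡ 5 (mod 8), (2|5) = -1, and (2|5)^2 = +1. Now have -(1|5).
(1|5) = 1. Collecting the sign factors: -1.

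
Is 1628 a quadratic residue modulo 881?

yes

(1628|881)
  = (747|881)    [1628 ≡ 747 mod 881]
  = (881|747)    [QR: 881 ≡ 1 mod 4, sign kept]
  = (134|747)    [881 ≡ 134 mod 747]
  = -(67|747)    [747 ≡ 3 mod 8 ⇒ (2|747) = -1]
  = (747|67)    [QR: both ≡ 3 mod 4, sign flips]
  = (10|67)    [747 ≡ 10 mod 67]
  = -(5|67)    [67 ≡ 3 mod 8 ⇒ (2|67) = -1]
  = -(67|5)    [QR: 5 ≡ 1 mod 4, sign kept]
  = -(2|5)    [67 ≡ 2 mod 5]
  = (1|5)    [5 ≡ 5 mod 8 ⇒ (2|5) = -1]
  = 1    [(1|5) = 1]
The Legendre symbol is 1, so x^2 ≡ 1628 (mod 881) has solution.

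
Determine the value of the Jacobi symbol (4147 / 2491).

Reduce the numerator: 4147 ≡ 1656 (mod 2491), so (4147 / 2491) = (1656 / 2491).
Factor out 2: 1656 = 2^3·207. Since 2491 ≡ 3 (mod 8), (2 / 2491) = -1, and (2 / 2491)^3 = -1. Now have -(207 / 2491).
Both 207 ≡ 3 and 2491 ≡ 3 (mod 4), so reciprocity gives (207 / 2491) = -(2491 / 207). Reduce: 2491 ≡ 7 (mod 207). Now have (7 / 207).
Both 7 ≡ 3 and 207 ≡ 3 (mod 4), so reciprocity gives (7 / 207) = -(207 / 7). Reduce: 207 ≡ 4 (mod 7). Now have -(4 / 7).
Factor out 2: 4 = 2^2. Since 7 ≡ 7 (mod 8), (2 / 7) = +1, and (2 / 7)^2 = +1. Now have -(1 / 7).
(1 / 7) = 1. Collecting the sign factors: -1.

-1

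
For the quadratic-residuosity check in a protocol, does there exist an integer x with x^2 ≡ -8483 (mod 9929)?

no

(-8483/9929)
  = (1446/9929)    [-8483 ≡ 1446 mod 9929]
  = (723/9929)    [9929 ≡ 1 mod 8 ⇒ (2/9929) = +1]
  = (9929/723)    [QR: 9929 ≡ 1 mod 4, sign kept]
  = (530/723)    [9929 ≡ 530 mod 723]
  = -(265/723)    [723 ≡ 3 mod 8 ⇒ (2/723) = -1]
  = -(723/265)    [QR: 265 ≡ 1 mod 4, sign kept]
  = -(193/265)    [723 ≡ 193 mod 265]
  = -(265/193)    [QR: 193 ≡ 1 mod 4, sign kept]
  = -(72/193)    [265 ≡ 72 mod 193]
  = -(9/193)    [193 ≡ 1 mod 8 ⇒ (2/193)^3 = +1]
  = -(193/9)    [QR: 9 ≡ 1 mod 4, sign kept]
  = -(4/9)    [193 ≡ 4 mod 9]
  = -(1/9)    [9 ≡ 1 mod 8 ⇒ (2/9)^2 = +1]
  = -1    [(1/9) = 1]
The Legendre symbol is -1, so x^2 ≡ -8483 (mod 9929) has no solution.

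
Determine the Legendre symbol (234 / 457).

-1

(234 / 457)
  = (117 / 457)    [457 ≡ 1 mod 8 ⇒ (2 / 457) = +1]
  = (457 / 117)    [QR: 117 ≡ 1 mod 4, sign kept]
  = (106 / 117)    [457 ≡ 106 mod 117]
  = -(53 / 117)    [117 ≡ 5 mod 8 ⇒ (2 / 117) = -1]
  = -(117 / 53)    [QR: 53 ≡ 1 mod 4, sign kept]
  = -(11 / 53)    [117 ≡ 11 mod 53]
  = -(53 / 11)    [QR: 53 ≡ 1 mod 4, sign kept]
  = -(9 / 11)    [53 ≡ 9 mod 11]
  = -(11 / 9)    [QR: 9 ≡ 1 mod 4, sign kept]
  = -(2 / 9)    [11 ≡ 2 mod 9]
  = -(1 / 9)    [9 ≡ 1 mod 8 ⇒ (2 / 9) = +1]
  = -1    [(1 / 9) = 1]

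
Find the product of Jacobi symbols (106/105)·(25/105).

By multiplicativity, (106·25/105) = (106/105)·(25/105).
First factor (106/105):
Reduce the numerator: 106 ≡ 1 (mod 105), so (106/105) = (1/105).
(1/105) = 1. Collecting the sign factors: 1.
Second factor (25/105):
25 ≡ 1 (mod 4), so quadratic reciprocity gives (25/105) = (105/25). Reduce: 105 ≡ 5 (mod 25). Now have (5/25).
5 ≡ 1 (mod 4), so quadratic reciprocity gives (5/25) = (25/5). Reduce: 25 ≡ 0 (mod 5). Now have (0/5).
The numerator is now 0 with denominator 5 > 1: the symbol is 0.
Product: (1)·(0) = 0.

0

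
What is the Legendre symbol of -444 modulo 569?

Reduce the numerator: -444 ≡ 125 (mod 569), so (-444 / 569) = (125 / 569).
125 ≡ 1 (mod 4), so quadratic reciprocity gives (125 / 569) = (569 / 125). Reduce: 569 ≡ 69 (mod 125). Now have (69 / 125).
69 ≡ 1 (mod 4), so quadratic reciprocity gives (69 / 125) = (125 / 69). Reduce: 125 ≡ 56 (mod 69). Now have (56 / 69).
Factor out 2: 56 = 2^3·7. Since 69 ≡ 5 (mod 8), (2 / 69) = -1, and (2 / 69)^3 = -1. Now have -(7 / 69).
69 ≡ 1 (mod 4), so quadratic reciprocity gives (7 / 69) = (69 / 7). Reduce: 69 ≡ 6 (mod 7). Now have -(6 / 7).
Factor out 2: 6 = 2·3. Since 7 ≡ 7 (mod 8), (2 / 7) = +1. Now have -(3 / 7).
Both 3 ≡ 3 and 7 ≡ 3 (mod 4), so reciprocity gives (3 / 7) = -(7 / 3). Reduce: 7 ≡ 1 (mod 3). Now have (1 / 3).
(1 / 3) = 1. Collecting the sign factors: 1.

1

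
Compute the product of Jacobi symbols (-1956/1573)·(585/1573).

By multiplicativity, (-1956·585/1573) = (-1956/1573)·(585/1573).
First factor (-1956/1573):
(-1956/1573)
  = (1956/1573)    [1573 ≡ 1 mod 4 ⇒ (-1/1573) = +1]
  = (383/1573)    [1956 ≡ 383 mod 1573]
  = (1573/383)    [QR: 1573 ≡ 1 mod 4, sign kept]
  = (41/383)    [1573 ≡ 41 mod 383]
  = (383/41)    [QR: 41 ≡ 1 mod 4, sign kept]
  = (14/41)    [383 ≡ 14 mod 41]
  = (7/41)    [41 ≡ 1 mod 8 ⇒ (2/41) = +1]
  = (41/7)    [QR: 41 ≡ 1 mod 4, sign kept]
  = (6/7)    [41 ≡ 6 mod 7]
  = (3/7)    [7 ≡ 7 mod 8 ⇒ (2/7) = +1]
  = -(7/3)    [QR: both ≡ 3 mod 4, sign flips]
  = -(1/3)    [7 ≡ 1 mod 3]
  = -1    [(1/3) = 1]
Second factor (585/1573):
(585/1573)
  = (1573/585)    [QR: 585 ≡ 1 mod 4, sign kept]
  = (403/585)    [1573 ≡ 403 mod 585]
  = (585/403)    [QR: 585 ≡ 1 mod 4, sign kept]
  = (182/403)    [585 ≡ 182 mod 403]
  = -(91/403)    [403 ≡ 3 mod 8 ⇒ (2/403) = -1]
  = (403/91)    [QR: both ≡ 3 mod 4, sign flips]
  = (39/91)    [403 ≡ 39 mod 91]
  = -(91/39)    [QR: both ≡ 3 mod 4, sign flips]
  = -(13/39)    [91 ≡ 13 mod 39]
  = -(39/13)    [QR: 13 ≡ 1 mod 4, sign kept]
  = -(0/13)    [39 ≡ 0 mod 13]
  = 0    [numerator 0, gcd > 1]
Product: (-1)·(0) = 0.

0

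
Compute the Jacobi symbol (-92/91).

(-92/91)
  = -(92/91)    [91 ≡ 3 mod 4 ⇒ (-1/91) = -1]
  = -(1/91)    [92 ≡ 1 mod 91]
  = -1    [(1/91) = 1]

-1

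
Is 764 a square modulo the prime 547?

yes

Reduce the numerator: 764 ≡ 217 (mod 547), so (764/547) = (217/547).
217 ≡ 1 (mod 4), so quadratic reciprocity gives (217/547) = (547/217). Reduce: 547 ≡ 113 (mod 217). Now have (113/217).
113 ≡ 1 (mod 4), so quadratic reciprocity gives (113/217) = (217/113). Reduce: 217 ≡ 104 (mod 113). Now have (104/113).
Factor out 2: 104 = 2^3·13. Since 113 ≡ 1 (mod 8), (2/113) = +1, and (2/113)^3 = +1. Now have (13/113).
13 ≡ 1 (mod 4), so quadratic reciprocity gives (13/113) = (113/13). Reduce: 113 ≡ 9 (mod 13). Now have (9/13).
9 ≡ 1 (mod 4), so quadratic reciprocity gives (9/13) = (13/9). Reduce: 13 ≡ 4 (mod 9). Now have (4/9).
Factor out 2: 4 = 2^2. Since 9 ≡ 1 (mod 8), (2/9) = +1, and (2/9)^2 = +1. Now have (1/9).
(1/9) = 1. Collecting the sign factors: 1.
(764/547) = 1, and 547 is prime, so 764 is a quadratic residue mod 547.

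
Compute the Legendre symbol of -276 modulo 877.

1

(-276 / 877)
  = (601 / 877)    [-276 ≡ 601 mod 877]
  = (877 / 601)    [QR: 601 ≡ 1 mod 4, sign kept]
  = (276 / 601)    [877 ≡ 276 mod 601]
  = (69 / 601)    [601 ≡ 1 mod 8 ⇒ (2 / 601)^2 = +1]
  = (601 / 69)    [QR: 69 ≡ 1 mod 4, sign kept]
  = (49 / 69)    [601 ≡ 49 mod 69]
  = (69 / 49)    [QR: 49 ≡ 1 mod 4, sign kept]
  = (20 / 49)    [69 ≡ 20 mod 49]
  = (5 / 49)    [49 ≡ 1 mod 8 ⇒ (2 / 49)^2 = +1]
  = (49 / 5)    [QR: 5 ≡ 1 mod 4, sign kept]
  = (4 / 5)    [49 ≡ 4 mod 5]
  = (1 / 5)    [5 ≡ 5 mod 8 ⇒ (2 / 5)^2 = +1]
  = 1    [(1 / 5) = 1]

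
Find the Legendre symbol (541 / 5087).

(541 / 5087)
  = (5087 / 541)    [QR: 541 ≡ 1 mod 4, sign kept]
  = (218 / 541)    [5087 ≡ 218 mod 541]
  = -(109 / 541)    [541 ≡ 5 mod 8 ⇒ (2 / 541) = -1]
  = -(541 / 109)    [QR: 109 ≡ 1 mod 4, sign kept]
  = -(105 / 109)    [541 ≡ 105 mod 109]
  = -(109 / 105)    [QR: 105 ≡ 1 mod 4, sign kept]
  = -(4 / 105)    [109 ≡ 4 mod 105]
  = -(1 / 105)    [105 ≡ 1 mod 8 ⇒ (2 / 105)^2 = +1]
  = -1    [(1 / 105) = 1]

-1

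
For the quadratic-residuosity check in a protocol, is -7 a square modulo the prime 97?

no

Pull out -1: (-7/97) = (-1/97)·(7/97). Since 97 ≡ 1 (mod 4), (-1/97) = +1. Now have (7/97).
97 ≡ 1 (mod 4), so quadratic reciprocity gives (7/97) = (97/7). Reduce: 97 ≡ 6 (mod 7). Now have (6/7).
Factor out 2: 6 = 2·3. Since 7 ≡ 7 (mod 8), (2/7) = +1. Now have (3/7).
Both 3 ≡ 3 and 7 ≡ 3 (mod 4), so reciprocity gives (3/7) = -(7/3). Reduce: 7 ≡ 1 (mod 3). Now have -(1/3).
(1/3) = 1. Collecting the sign factors: -1.
(-7/97) = -1, and 97 is prime, so -7 is not a quadratic residue mod 97.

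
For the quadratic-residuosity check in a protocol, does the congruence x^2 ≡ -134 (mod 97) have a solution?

no

Reduce the numerator: -134 ≡ 60 (mod 97), so (-134/97) = (60/97).
Factor out 2: 60 = 2^2·15. Since 97 ≡ 1 (mod 8), (2/97) = +1, and (2/97)^2 = +1. Now have (15/97).
97 ≡ 1 (mod 4), so quadratic reciprocity gives (15/97) = (97/15). Reduce: 97 ≡ 7 (mod 15). Now have (7/15).
Both 7 ≡ 3 and 15 ≡ 3 (mod 4), so reciprocity gives (7/15) = -(15/7). Reduce: 15 ≡ 1 (mod 7). Now have -(1/7).
(1/7) = 1. Collecting the sign factors: -1.
The Legendre symbol is -1, so x^2 ≡ -134 (mod 97) has no solution.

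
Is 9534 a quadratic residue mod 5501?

(9534/5501)
  = (4033/5501)    [9534 ≡ 4033 mod 5501]
  = (5501/4033)    [QR: 4033 ≡ 1 mod 4, sign kept]
  = (1468/4033)    [5501 ≡ 1468 mod 4033]
  = (367/4033)    [4033 ≡ 1 mod 8 ⇒ (2/4033)^2 = +1]
  = (4033/367)    [QR: 4033 ≡ 1 mod 4, sign kept]
  = (363/367)    [4033 ≡ 363 mod 367]
  = -(367/363)    [QR: both ≡ 3 mod 4, sign flips]
  = -(4/363)    [367 ≡ 4 mod 363]
  = -(1/363)    [363 ≡ 3 mod 8 ⇒ (2/363)^2 = +1]
  = -1    [(1/363) = 1]
(9534/5501) = -1, and 5501 is prime, so 9534 is not a quadratic residue mod 5501.

no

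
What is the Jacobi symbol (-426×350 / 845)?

By multiplicativity, (-426·350 / 845) = (-426 / 845)·(350 / 845).
First factor (-426 / 845):
(-426 / 845)
  = (419 / 845)    [-426 ≡ 419 mod 845]
  = (845 / 419)    [QR: 845 ≡ 1 mod 4, sign kept]
  = (7 / 419)    [845 ≡ 7 mod 419]
  = -(419 / 7)    [QR: both ≡ 3 mod 4, sign flips]
  = -(6 / 7)    [419 ≡ 6 mod 7]
  = -(3 / 7)    [7 ≡ 7 mod 8 ⇒ (2 / 7) = +1]
  = (7 / 3)    [QR: both ≡ 3 mod 4, sign flips]
  = (1 / 3)    [7 ≡ 1 mod 3]
  = 1    [(1 / 3) = 1]
Second factor (350 / 845):
(350 / 845)
  = -(175 / 845)    [845 ≡ 5 mod 8 ⇒ (2 / 845) = -1]
  = -(845 / 175)    [QR: 845 ≡ 1 mod 4, sign kept]
  = -(145 / 175)    [845 ≡ 145 mod 175]
  = -(175 / 145)    [QR: 145 ≡ 1 mod 4, sign kept]
  = -(30 / 145)    [175 ≡ 30 mod 145]
  = -(15 / 145)    [145 ≡ 1 mod 8 ⇒ (2 / 145) = +1]
  = -(145 / 15)    [QR: 145 ≡ 1 mod 4, sign kept]
  = -(10 / 15)    [145 ≡ 10 mod 15]
  = -(5 / 15)    [15 ≡ 7 mod 8 ⇒ (2 / 15) = +1]
  = -(15 / 5)    [QR: 5 ≡ 1 mod 4, sign kept]
  = -(0 / 5)    [15 ≡ 0 mod 5]
  = 0    [numerator 0, gcd > 1]
Product: (1)·(0) = 0.

0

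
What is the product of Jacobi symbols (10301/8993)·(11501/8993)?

By multiplicativity, (10301·11501/8993) = (10301/8993)·(11501/8993).
First factor (10301/8993):
Reduce the numerator: 10301 ≡ 1308 (mod 8993), so (10301/8993) = (1308/8993).
Factor out 2: 1308 = 2^2·327. Since 8993 ≡ 1 (mod 8), (2/8993) = +1, and (2/8993)^2 = +1. Now have (327/8993).
8993 ≡ 1 (mod 4), so quadratic reciprocity gives (327/8993) = (8993/327). Reduce: 8993 ≡ 164 (mod 327). Now have (164/327).
Factor out 2: 164 = 2^2·41. Since 327 ≡ 7 (mod 8), (2/327) = +1, and (2/327)^2 = +1. Now have (41/327).
41 ≡ 1 (mod 4), so quadratic reciprocity gives (41/327) = (327/41). Reduce: 327 ≡ 40 (mod 41). Now have (40/41).
Factor out 2: 40 = 2^3·5. Since 41 ≡ 1 (mod 8), (2/41) = +1, and (2/41)^3 = +1. Now have (5/41).
5 ≡ 1 (mod 4), so quadratic reciprocity gives (5/41) = (41/5). Reduce: 41 ≡ 1 (mod 5). Now have (1/5).
(1/5) = 1. Collecting the sign factors: 1.
Second factor (11501/8993):
Reduce the numerator: 11501 ≡ 2508 (mod 8993), so (11501/8993) = (2508/8993).
Factor out 2: 2508 = 2^2·627. Since 8993 ≡ 1 (mod 8), (2/8993) = +1, and (2/8993)^2 = +1. Now have (627/8993).
8993 ≡ 1 (mod 4), so quadratic reciprocity gives (627/8993) = (8993/627). Reduce: 8993 ≡ 215 (mod 627). Now have (215/627).
Both 215 ≡ 3 and 627 ≡ 3 (mod 4), so reciprocity gives (215/627) = -(627/215). Reduce: 627 ≡ 197 (mod 215). Now have -(197/215).
197 ≡ 1 (mod 4), so quadratic reciprocity gives (197/215) = (215/197). Reduce: 215 ≡ 18 (mod 197). Now have -(18/197).
Factor out 2: 18 = 2·9. Since 197 ≡ 5 (mod 8), (2/197) = -1. Now have (9/197).
9 ≡ 1 (mod 4), so quadratic reciprocity gives (9/197) = (197/9). Reduce: 197 ≡ 8 (mod 9). Now have (8/9).
Factor out 2: 8 = 2^3. Since 9 ≡ 1 (mod 8), (2/9) = +1, and (2/9)^3 = +1. Now have (1/9).
(1/9) = 1. Collecting the sign factors: 1.
Product: (1)·(1) = 1.

1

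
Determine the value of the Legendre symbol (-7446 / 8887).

1

Reduce the numerator: -7446 ≡ 1441 (mod 8887), so (-7446 / 8887) = (1441 / 8887).
1441 ≡ 1 (mod 4), so quadratic reciprocity gives (1441 / 8887) = (8887 / 1441). Reduce: 8887 ≡ 241 (mod 1441). Now have (241 / 1441).
241 ≡ 1 (mod 4), so quadratic reciprocity gives (241 / 1441) = (1441 / 241). Reduce: 1441 ≡ 236 (mod 241). Now have (236 / 241).
Factor out 2: 236 = 2^2·59. Since 241 ≡ 1 (mod 8), (2 / 241) = +1, and (2 / 241)^2 = +1. Now have (59 / 241).
241 ≡ 1 (mod 4), so quadratic reciprocity gives (59 / 241) = (241 / 59). Reduce: 241 ≡ 5 (mod 59). Now have (5 / 59).
5 ≡ 1 (mod 4), so quadratic reciprocity gives (5 / 59) = (59 / 5). Reduce: 59 ≡ 4 (mod 5). Now have (4 / 5).
Factor out 2: 4 = 2^2. Since 5 ≡ 5 (mod 8), (2 / 5) = -1, and (2 / 5)^2 = +1. Now have (1 / 5).
(1 / 5) = 1. Collecting the sign factors: 1.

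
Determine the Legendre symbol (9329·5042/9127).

1

By multiplicativity, (9329·5042/9127) = (9329/9127)·(5042/9127).
First factor (9329/9127):
Reduce the numerator: 9329 ≡ 202 (mod 9127), so (9329/9127) = (202/9127).
Factor out 2: 202 = 2·101. Since 9127 ≡ 7 (mod 8), (2/9127) = +1. Now have (101/9127).
101 ≡ 1 (mod 4), so quadratic reciprocity gives (101/9127) = (9127/101). Reduce: 9127 ≡ 37 (mod 101). Now have (37/101).
37 ≡ 1 (mod 4), so quadratic reciprocity gives (37/101) = (101/37). Reduce: 101 ≡ 27 (mod 37). Now have (27/37).
37 ≡ 1 (mod 4), so quadratic reciprocity gives (27/37) = (37/27). Reduce: 37 ≡ 10 (mod 27). Now have (10/27).
Factor out 2: 10 = 2·5. Since 27 ≡ 3 (mod 8), (2/27) = -1. Now have -(5/27).
5 ≡ 1 (mod 4), so quadratic reciprocity gives (5/27) = (27/5). Reduce: 27 ≡ 2 (mod 5). Now have -(2/5).
Factor out 2: 2 = 2. Since 5 ≡ 5 (mod 8), (2/5) = -1. Now have (1/5).
(1/5) = 1. Collecting the sign factors: 1.
Second factor (5042/9127):
Factor out 2: 5042 = 2·2521. Since 9127 ≡ 7 (mod 8), (2/9127) = +1. Now have (2521/9127).
2521 ≡ 1 (mod 4), so quadratic reciprocity gives (2521/9127) = (9127/2521). Reduce: 9127 ≡ 1564 (mod 2521). Now have (1564/2521).
Factor out 2: 1564 = 2^2·391. Since 2521 ≡ 1 (mod 8), (2/2521) = +1, and (2/2521)^2 = +1. Now have (391/2521).
2521 ≡ 1 (mod 4), so quadratic reciprocity gives (391/2521) = (2521/391). Reduce: 2521 ≡ 175 (mod 391). Now have (175/391).
Both 175 ≡ 3 and 391 ≡ 3 (mod 4), so reciprocity gives (175/391) = -(391/175). Reduce: 391 ≡ 41 (mod 175). Now have -(41/175).
41 ≡ 1 (mod 4), so quadratic reciprocity gives (41/175) = (175/41). Reduce: 175 ≡ 11 (mod 41). Now have -(11/41).
41 ≡ 1 (mod 4), so quadratic reciprocity gives (11/41) = (41/11). Reduce: 41 ≡ 8 (mod 11). Now have -(8/11).
Factor out 2: 8 = 2^3. Since 11 ≡ 3 (mod 8), (2/11) = -1, and (2/11)^3 = -1. Now have (1/11).
(1/11) = 1. Collecting the sign factors: 1.
Product: (1)·(1) = 1.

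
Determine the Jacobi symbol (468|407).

(468|407)
  = (61|407)    [468 ≡ 61 mod 407]
  = (407|61)    [QR: 61 ≡ 1 mod 4, sign kept]
  = (41|61)    [407 ≡ 41 mod 61]
  = (61|41)    [QR: 41 ≡ 1 mod 4, sign kept]
  = (20|41)    [61 ≡ 20 mod 41]
  = (5|41)    [41 ≡ 1 mod 8 ⇒ (2|41)^2 = +1]
  = (41|5)    [QR: 5 ≡ 1 mod 4, sign kept]
  = (1|5)    [41 ≡ 1 mod 5]
  = 1    [(1|5) = 1]

1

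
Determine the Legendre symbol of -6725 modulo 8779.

Reduce the numerator: -6725 ≡ 2054 (mod 8779), so (-6725|8779) = (2054|8779).
Factor out 2: 2054 = 2·1027. Since 8779 ≡ 3 (mod 8), (2|8779) = -1. Now have -(1027|8779).
Both 1027 ≡ 3 and 8779 ≡ 3 (mod 4), so reciprocity gives (1027|8779) = -(8779|1027). Reduce: 8779 ≡ 563 (mod 1027). Now have (563|1027).
Both 563 ≡ 3 and 1027 ≡ 3 (mod 4), so reciprocity gives (563|1027) = -(1027|563). Reduce: 1027 ≡ 464 (mod 563). Now have -(464|563).
Factor out 2: 464 = 2^4·29. Since 563 ≡ 3 (mod 8), (2|563) = -1, and (2|563)^4 = +1. Now have -(29|563).
29 ≡ 1 (mod 4), so quadratic reciprocity gives (29|563) = (563|29). Reduce: 563 ≡ 12 (mod 29). Now have -(12|29).
Factor out 2: 12 = 2^2·3. Since 29 ≡ 5 (mod 8), (2|29) = -1, and (2|29)^2 = +1. Now have -(3|29).
29 ≡ 1 (mod 4), so quadratic reciprocity gives (3|29) = (29|3). Reduce: 29 ≡ 2 (mod 3). Now have -(2|3).
Factor out 2: 2 = 2. Since 3 ≡ 3 (mod 8), (2|3) = -1. Now have (1|3).
(1|3) = 1. Collecting the sign factors: 1.

1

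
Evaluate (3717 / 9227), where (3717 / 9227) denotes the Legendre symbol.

-1

(3717 / 9227)
  = (9227 / 3717)    [QR: 3717 ≡ 1 mod 4, sign kept]
  = (1793 / 3717)    [9227 ≡ 1793 mod 3717]
  = (3717 / 1793)    [QR: 1793 ≡ 1 mod 4, sign kept]
  = (131 / 1793)    [3717 ≡ 131 mod 1793]
  = (1793 / 131)    [QR: 1793 ≡ 1 mod 4, sign kept]
  = (90 / 131)    [1793 ≡ 90 mod 131]
  = -(45 / 131)    [131 ≡ 3 mod 8 ⇒ (2 / 131) = -1]
  = -(131 / 45)    [QR: 45 ≡ 1 mod 4, sign kept]
  = -(41 / 45)    [131 ≡ 41 mod 45]
  = -(45 / 41)    [QR: 41 ≡ 1 mod 4, sign kept]
  = -(4 / 41)    [45 ≡ 4 mod 41]
  = -(1 / 41)    [41 ≡ 1 mod 8 ⇒ (2 / 41)^2 = +1]
  = -1    [(1 / 41) = 1]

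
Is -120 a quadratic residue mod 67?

(-120/67)
  = -(120/67)    [67 ≡ 3 mod 4 ⇒ (-1/67) = -1]
  = -(53/67)    [120 ≡ 53 mod 67]
  = -(67/53)    [QR: 53 ≡ 1 mod 4, sign kept]
  = -(14/53)    [67 ≡ 14 mod 53]
  = (7/53)    [53 ≡ 5 mod 8 ⇒ (2/53) = -1]
  = (53/7)    [QR: 53 ≡ 1 mod 4, sign kept]
  = (4/7)    [53 ≡ 4 mod 7]
  = (1/7)    [7 ≡ 7 mod 8 ⇒ (2/7)^2 = +1]
  = 1    [(1/7) = 1]
The Legendre symbol is 1, so x^2 ≡ -120 (mod 67) has solution.

yes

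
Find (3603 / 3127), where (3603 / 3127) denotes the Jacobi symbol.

1

Reduce the numerator: 3603 ≡ 476 (mod 3127), so (3603 / 3127) = (476 / 3127).
Factor out 2: 476 = 2^2·119. Since 3127 ≡ 7 (mod 8), (2 / 3127) = +1, and (2 / 3127)^2 = +1. Now have (119 / 3127).
Both 119 ≡ 3 and 3127 ≡ 3 (mod 4), so reciprocity gives (119 / 3127) = -(3127 / 119). Reduce: 3127 ≡ 33 (mod 119). Now have -(33 / 119).
33 ≡ 1 (mod 4), so quadratic reciprocity gives (33 / 119) = (119 / 33). Reduce: 119 ≡ 20 (mod 33). Now have -(20 / 33).
Factor out 2: 20 = 2^2·5. Since 33 ≡ 1 (mod 8), (2 / 33) = +1, and (2 / 33)^2 = +1. Now have -(5 / 33).
5 ≡ 1 (mod 4), so quadratic reciprocity gives (5 / 33) = (33 / 5). Reduce: 33 ≡ 3 (mod 5). Now have -(3 / 5).
5 ≡ 1 (mod 4), so quadratic reciprocity gives (3 / 5) = (5 / 3). Reduce: 5 ≡ 2 (mod 3). Now have -(2 / 3).
Factor out 2: 2 = 2. Since 3 ≡ 3 (mod 8), (2 / 3) = -1. Now have (1 / 3).
(1 / 3) = 1. Collecting the sign factors: 1.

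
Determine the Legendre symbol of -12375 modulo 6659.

(-12375/6659)
  = (943/6659)    [-12375 ≡ 943 mod 6659]
  = -(6659/943)    [QR: both ≡ 3 mod 4, sign flips]
  = -(58/943)    [6659 ≡ 58 mod 943]
  = -(29/943)    [943 ≡ 7 mod 8 ⇒ (2/943) = +1]
  = -(943/29)    [QR: 29 ≡ 1 mod 4, sign kept]
  = -(15/29)    [943 ≡ 15 mod 29]
  = -(29/15)    [QR: 29 ≡ 1 mod 4, sign kept]
  = -(14/15)    [29 ≡ 14 mod 15]
  = -(7/15)    [15 ≡ 7 mod 8 ⇒ (2/15) = +1]
  = (15/7)    [QR: both ≡ 3 mod 4, sign flips]
  = (1/7)    [15 ≡ 1 mod 7]
  = 1    [(1/7) = 1]

1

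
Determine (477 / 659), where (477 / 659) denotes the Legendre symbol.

477 ≡ 1 (mod 4), so quadratic reciprocity gives (477 / 659) = (659 / 477). Reduce: 659 ≡ 182 (mod 477). Now have (182 / 477).
Factor out 2: 182 = 2·91. Since 477 ≡ 5 (mod 8), (2 / 477) = -1. Now have -(91 / 477).
477 ≡ 1 (mod 4), so quadratic reciprocity gives (91 / 477) = (477 / 91). Reduce: 477 ≡ 22 (mod 91). Now have -(22 / 91).
Factor out 2: 22 = 2·11. Since 91 ≡ 3 (mod 8), (2 / 91) = -1. Now have (11 / 91).
Both 11 ≡ 3 and 91 ≡ 3 (mod 4), so reciprocity gives (11 / 91) = -(91 / 11). Reduce: 91 ≡ 3 (mod 11). Now have -(3 / 11).
Both 3 ≡ 3 and 11 ≡ 3 (mod 4), so reciprocity gives (3 / 11) = -(11 / 3). Reduce: 11 ≡ 2 (mod 3). Now have (2 / 3).
Factor out 2: 2 = 2. Since 3 ≡ 3 (mod 8), (2 / 3) = -1. Now have -(1 / 3).
(1 / 3) = 1. Collecting the sign factors: -1.

-1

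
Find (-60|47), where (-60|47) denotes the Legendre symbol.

Reduce the numerator: -60 ≡ 34 (mod 47), so (-60|47) = (34|47).
Factor out 2: 34 = 2·17. Since 47 ≡ 7 (mod 8), (2|47) = +1. Now have (17|47).
17 ≡ 1 (mod 4), so quadratic reciprocity gives (17|47) = (47|17). Reduce: 47 ≡ 13 (mod 17). Now have (13|17).
13 ≡ 1 (mod 4), so quadratic reciprocity gives (13|17) = (17|13). Reduce: 17 ≡ 4 (mod 13). Now have (4|13).
Factor out 2: 4 = 2^2. Since 13 ≡ 5 (mod 8), (2|13) = -1, and (2|13)^2 = +1. Now have (1|13).
(1|13) = 1. Collecting the sign factors: 1.

1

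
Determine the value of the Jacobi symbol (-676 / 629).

(-676 / 629)
  = (676 / 629)    [629 ≡ 1 mod 4 ⇒ (-1 / 629) = +1]
  = (47 / 629)    [676 ≡ 47 mod 629]
  = (629 / 47)    [QR: 629 ≡ 1 mod 4, sign kept]
  = (18 / 47)    [629 ≡ 18 mod 47]
  = (9 / 47)    [47 ≡ 7 mod 8 ⇒ (2 / 47) = +1]
  = (47 / 9)    [QR: 9 ≡ 1 mod 4, sign kept]
  = (2 / 9)    [47 ≡ 2 mod 9]
  = (1 / 9)    [9 ≡ 1 mod 8 ⇒ (2 / 9) = +1]
  = 1    [(1 / 9) = 1]

1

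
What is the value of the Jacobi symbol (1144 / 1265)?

Factor out 2: 1144 = 2^3·143. Since 1265 ≡ 1 (mod 8), (2 / 1265) = +1, and (2 / 1265)^3 = +1. Now have (143 / 1265).
1265 ≡ 1 (mod 4), so quadratic reciprocity gives (143 / 1265) = (1265 / 143). Reduce: 1265 ≡ 121 (mod 143). Now have (121 / 143).
121 ≡ 1 (mod 4), so quadratic reciprocity gives (121 / 143) = (143 / 121). Reduce: 143 ≡ 22 (mod 121). Now have (22 / 121).
Factor out 2: 22 = 2·11. Since 121 ≡ 1 (mod 8), (2 / 121) = +1. Now have (11 / 121).
121 ≡ 1 (mod 4), so quadratic reciprocity gives (11 / 121) = (121 / 11). Reduce: 121 ≡ 0 (mod 11). Now have (0 / 11).
The numerator is now 0 with denominator 11 > 1: the symbol is 0.

0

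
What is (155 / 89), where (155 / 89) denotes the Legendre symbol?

(155 / 89)
  = (66 / 89)    [155 ≡ 66 mod 89]
  = (33 / 89)    [89 ≡ 1 mod 8 ⇒ (2 / 89) = +1]
  = (89 / 33)    [QR: 33 ≡ 1 mod 4, sign kept]
  = (23 / 33)    [89 ≡ 23 mod 33]
  = (33 / 23)    [QR: 33 ≡ 1 mod 4, sign kept]
  = (10 / 23)    [33 ≡ 10 mod 23]
  = (5 / 23)    [23 ≡ 7 mod 8 ⇒ (2 / 23) = +1]
  = (23 / 5)    [QR: 5 ≡ 1 mod 4, sign kept]
  = (3 / 5)    [23 ≡ 3 mod 5]
  = (5 / 3)    [QR: 5 ≡ 1 mod 4, sign kept]
  = (2 / 3)    [5 ≡ 2 mod 3]
  = -(1 / 3)    [3 ≡ 3 mod 8 ⇒ (2 / 3) = -1]
  = -1    [(1 / 3) = 1]

-1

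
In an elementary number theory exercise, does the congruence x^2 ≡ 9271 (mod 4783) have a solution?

(9271|4783)
  = (4488|4783)    [9271 ≡ 4488 mod 4783]
  = (561|4783)    [4783 ≡ 7 mod 8 ⇒ (2|4783)^3 = +1]
  = (4783|561)    [QR: 561 ≡ 1 mod 4, sign kept]
  = (295|561)    [4783 ≡ 295 mod 561]
  = (561|295)    [QR: 561 ≡ 1 mod 4, sign kept]
  = (266|295)    [561 ≡ 266 mod 295]
  = (133|295)    [295 ≡ 7 mod 8 ⇒ (2|295) = +1]
  = (295|133)    [QR: 133 ≡ 1 mod 4, sign kept]
  = (29|133)    [295 ≡ 29 mod 133]
  = (133|29)    [QR: 29 ≡ 1 mod 4, sign kept]
  = (17|29)    [133 ≡ 17 mod 29]
  = (29|17)    [QR: 17 ≡ 1 mod 4, sign kept]
  = (12|17)    [29 ≡ 12 mod 17]
  = (3|17)    [17 ≡ 1 mod 8 ⇒ (2|17)^2 = +1]
  = (17|3)    [QR: 17 ≡ 1 mod 4, sign kept]
  = (2|3)    [17 ≡ 2 mod 3]
  = -(1|3)    [3 ≡ 3 mod 8 ⇒ (2|3) = -1]
  = -1    [(1|3) = 1]
(9271|4783) = -1, and 4783 is prime, so 9271 is not a quadratic residue mod 4783.

no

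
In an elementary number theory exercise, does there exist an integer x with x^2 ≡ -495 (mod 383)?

Pull out -1: (-495/383) = (-1/383)·(495/383). Since 383 ≡ 3 (mod 4), (-1/383) = -1. Now have -(495/383).
Reduce the numerator: 495 ≡ 112 (mod 383), so (495/383) = (112/383).
Factor out 2: 112 = 2^4·7. Since 383 ≡ 7 (mod 8), (2/383) = +1, and (2/383)^4 = +1. Now have -(7/383).
Both 7 ≡ 3 and 383 ≡ 3 (mod 4), so reciprocity gives (7/383) = -(383/7). Reduce: 383 ≡ 5 (mod 7). Now have (5/7).
5 ≡ 1 (mod 4), so quadratic reciprocity gives (5/7) = (7/5). Reduce: 7 ≡ 2 (mod 5). Now have (2/5).
Factor out 2: 2 = 2. Since 5 ≡ 5 (mod 8), (2/5) = -1. Now have -(1/5).
(1/5) = 1. Collecting the sign factors: -1.
The Legendre symbol is -1, so x^2 ≡ -495 (mod 383) has no solution.

no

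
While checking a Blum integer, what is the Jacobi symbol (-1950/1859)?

0

(-1950/1859)
  = (1768/1859)    [-1950 ≡ 1768 mod 1859]
  = -(221/1859)    [1859 ≡ 3 mod 8 ⇒ (2/1859)^3 = -1]
  = -(1859/221)    [QR: 221 ≡ 1 mod 4, sign kept]
  = -(91/221)    [1859 ≡ 91 mod 221]
  = -(221/91)    [QR: 221 ≡ 1 mod 4, sign kept]
  = -(39/91)    [221 ≡ 39 mod 91]
  = (91/39)    [QR: both ≡ 3 mod 4, sign flips]
  = (13/39)    [91 ≡ 13 mod 39]
  = (39/13)    [QR: 13 ≡ 1 mod 4, sign kept]
  = (0/13)    [39 ≡ 0 mod 13]
  = 0    [numerator 0, gcd > 1]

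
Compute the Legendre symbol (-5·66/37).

By multiplicativity, (-5·66/37) = (-5/37)·(66/37).
First factor (-5/37):
Reduce the numerator: -5 ≡ 32 (mod 37), so (-5/37) = (32/37).
Factor out 2: 32 = 2^5. Since 37 ≡ 5 (mod 8), (2/37) = -1, and (2/37)^5 = -1. Now have -(1/37).
(1/37) = 1. Collecting the sign factors: -1.
Second factor (66/37):
Reduce the numerator: 66 ≡ 29 (mod 37), so (66/37) = (29/37).
29 ≡ 1 (mod 4), so quadratic reciprocity gives (29/37) = (37/29). Reduce: 37 ≡ 8 (mod 29). Now have (8/29).
Factor out 2: 8 = 2^3. Since 29 ≡ 5 (mod 8), (2/29) = -1, and (2/29)^3 = -1. Now have -(1/29).
(1/29) = 1. Collecting the sign factors: -1.
Product: (-1)·(-1) = 1.

1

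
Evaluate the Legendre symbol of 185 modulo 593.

-1

(185/593)
  = (593/185)    [QR: 185 ≡ 1 mod 4, sign kept]
  = (38/185)    [593 ≡ 38 mod 185]
  = (19/185)    [185 ≡ 1 mod 8 ⇒ (2/185) = +1]
  = (185/19)    [QR: 185 ≡ 1 mod 4, sign kept]
  = (14/19)    [185 ≡ 14 mod 19]
  = -(7/19)    [19 ≡ 3 mod 8 ⇒ (2/19) = -1]
  = (19/7)    [QR: both ≡ 3 mod 4, sign flips]
  = (5/7)    [19 ≡ 5 mod 7]
  = (7/5)    [QR: 5 ≡ 1 mod 4, sign kept]
  = (2/5)    [7 ≡ 2 mod 5]
  = -(1/5)    [5 ≡ 5 mod 8 ⇒ (2/5) = -1]
  = -1    [(1/5) = 1]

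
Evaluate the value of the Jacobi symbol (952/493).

Reduce the numerator: 952 ≡ 459 (mod 493), so (952/493) = (459/493).
493 ≡ 1 (mod 4), so quadratic reciprocity gives (459/493) = (493/459). Reduce: 493 ≡ 34 (mod 459). Now have (34/459).
Factor out 2: 34 = 2·17. Since 459 ≡ 3 (mod 8), (2/459) = -1. Now have -(17/459).
17 ≡ 1 (mod 4), so quadratic reciprocity gives (17/459) = (459/17). Reduce: 459 ≡ 0 (mod 17). Now have -(0/17).
The numerator is now 0 with denominator 17 > 1: the symbol is 0.

0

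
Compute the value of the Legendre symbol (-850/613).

-1

(-850/613)
  = (376/613)    [-850 ≡ 376 mod 613]
  = -(47/613)    [613 ≡ 5 mod 8 ⇒ (2/613)^3 = -1]
  = -(613/47)    [QR: 613 ≡ 1 mod 4, sign kept]
  = -(2/47)    [613 ≡ 2 mod 47]
  = -(1/47)    [47 ≡ 7 mod 8 ⇒ (2/47) = +1]
  = -1    [(1/47) = 1]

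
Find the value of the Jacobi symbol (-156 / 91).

(-156 / 91)
  = -(156 / 91)    [91 ≡ 3 mod 4 ⇒ (-1 / 91) = -1]
  = -(65 / 91)    [156 ≡ 65 mod 91]
  = -(91 / 65)    [QR: 65 ≡ 1 mod 4, sign kept]
  = -(26 / 65)    [91 ≡ 26 mod 65]
  = -(13 / 65)    [65 ≡ 1 mod 8 ⇒ (2 / 65) = +1]
  = -(65 / 13)    [QR: 13 ≡ 1 mod 4, sign kept]
  = -(0 / 13)    [65 ≡ 0 mod 13]
  = 0    [numerator 0, gcd > 1]

0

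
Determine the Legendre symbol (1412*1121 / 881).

1

By multiplicativity, (1412·1121 / 881) = (1412 / 881)·(1121 / 881).
First factor (1412 / 881):
(1412 / 881)
  = (531 / 881)    [1412 ≡ 531 mod 881]
  = (881 / 531)    [QR: 881 ≡ 1 mod 4, sign kept]
  = (350 / 531)    [881 ≡ 350 mod 531]
  = -(175 / 531)    [531 ≡ 3 mod 8 ⇒ (2 / 531) = -1]
  = (531 / 175)    [QR: both ≡ 3 mod 4, sign flips]
  = (6 / 175)    [531 ≡ 6 mod 175]
  = (3 / 175)    [175 ≡ 7 mod 8 ⇒ (2 / 175) = +1]
  = -(175 / 3)    [QR: both ≡ 3 mod 4, sign flips]
  = -(1 / 3)    [175 ≡ 1 mod 3]
  = -1    [(1 / 3) = 1]
Second factor (1121 / 881):
(1121 / 881)
  = (240 / 881)    [1121 ≡ 240 mod 881]
  = (15 / 881)    [881 ≡ 1 mod 8 ⇒ (2 / 881)^4 = +1]
  = (881 / 15)    [QR: 881 ≡ 1 mod 4, sign kept]
  = (11 / 15)    [881 ≡ 11 mod 15]
  = -(15 / 11)    [QR: both ≡ 3 mod 4, sign flips]
  = -(4 / 11)    [15 ≡ 4 mod 11]
  = -(1 / 11)    [11 ≡ 3 mod 8 ⇒ (2 / 11)^2 = +1]
  = -1    [(1 / 11) = 1]
Product: (-1)·(-1) = 1.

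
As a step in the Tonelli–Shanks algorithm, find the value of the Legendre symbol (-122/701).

1

Reduce the numerator: -122 ≡ 579 (mod 701), so (-122/701) = (579/701).
701 ≡ 1 (mod 4), so quadratic reciprocity gives (579/701) = (701/579). Reduce: 701 ≡ 122 (mod 579). Now have (122/579).
Factor out 2: 122 = 2·61. Since 579 ≡ 3 (mod 8), (2/579) = -1. Now have -(61/579).
61 ≡ 1 (mod 4), so quadratic reciprocity gives (61/579) = (579/61). Reduce: 579 ≡ 30 (mod 61). Now have -(30/61).
Factor out 2: 30 = 2·15. Since 61 ≡ 5 (mod 8), (2/61) = -1. Now have (15/61).
61 ≡ 1 (mod 4), so quadratic reciprocity gives (15/61) = (61/15). Reduce: 61 ≡ 1 (mod 15). Now have (1/15).
(1/15) = 1. Collecting the sign factors: 1.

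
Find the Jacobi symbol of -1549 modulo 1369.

Reduce the numerator: -1549 ≡ 1189 (mod 1369), so (-1549/1369) = (1189/1369).
1189 ≡ 1 (mod 4), so quadratic reciprocity gives (1189/1369) = (1369/1189). Reduce: 1369 ≡ 180 (mod 1189). Now have (180/1189).
Factor out 2: 180 = 2^2·45. Since 1189 ≡ 5 (mod 8), (2/1189) = -1, and (2/1189)^2 = +1. Now have (45/1189).
45 ≡ 1 (mod 4), so quadratic reciprocity gives (45/1189) = (1189/45). Reduce: 1189 ≡ 19 (mod 45). Now have (19/45).
45 ≡ 1 (mod 4), so quadratic reciprocity gives (19/45) = (45/19). Reduce: 45 ≡ 7 (mod 19). Now have (7/19).
Both 7 ≡ 3 and 19 ≡ 3 (mod 4), so reciprocity gives (7/19) = -(19/7). Reduce: 19 ≡ 5 (mod 7). Now have -(5/7).
5 ≡ 1 (mod 4), so quadratic reciprocity gives (5/7) = (7/5). Reduce: 7 ≡ 2 (mod 5). Now have -(2/5).
Factor out 2: 2 = 2. Since 5 ≡ 5 (mod 8), (2/5) = -1. Now have (1/5).
(1/5) = 1. Collecting the sign factors: 1.

1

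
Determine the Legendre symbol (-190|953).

1

(-190|953)
  = (190|953)    [953 ≡ 1 mod 4 ⇒ (-1|953) = +1]
  = (95|953)    [953 ≡ 1 mod 8 ⇒ (2|953) = +1]
  = (953|95)    [QR: 953 ≡ 1 mod 4, sign kept]
  = (3|95)    [953 ≡ 3 mod 95]
  = -(95|3)    [QR: both ≡ 3 mod 4, sign flips]
  = -(2|3)    [95 ≡ 2 mod 3]
  = (1|3)    [3 ≡ 3 mod 8 ⇒ (2|3) = -1]
  = 1    [(1|3) = 1]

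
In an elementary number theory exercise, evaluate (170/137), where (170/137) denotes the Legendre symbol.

(170/137)
  = (33/137)    [170 ≡ 33 mod 137]
  = (137/33)    [QR: 33 ≡ 1 mod 4, sign kept]
  = (5/33)    [137 ≡ 5 mod 33]
  = (33/5)    [QR: 5 ≡ 1 mod 4, sign kept]
  = (3/5)    [33 ≡ 3 mod 5]
  = (5/3)    [QR: 5 ≡ 1 mod 4, sign kept]
  = (2/3)    [5 ≡ 2 mod 3]
  = -(1/3)    [3 ≡ 3 mod 8 ⇒ (2/3) = -1]
  = -1    [(1/3) = 1]

-1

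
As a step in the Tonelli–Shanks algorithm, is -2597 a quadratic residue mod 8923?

Pull out -1: (-2597/8923) = (-1/8923)·(2597/8923). Since 8923 ≡ 3 (mod 4), (-1/8923) = -1. Now have -(2597/8923).
2597 ≡ 1 (mod 4), so quadratic reciprocity gives (2597/8923) = (8923/2597). Reduce: 8923 ≡ 1132 (mod 2597). Now have -(1132/2597).
Factor out 2: 1132 = 2^2·283. Since 2597 ≡ 5 (mod 8), (2/2597) = -1, and (2/2597)^2 = +1. Now have -(283/2597).
2597 ≡ 1 (mod 4), so quadratic reciprocity gives (283/2597) = (2597/283). Reduce: 2597 ≡ 50 (mod 283). Now have -(50/283).
Factor out 2: 50 = 2·25. Since 283 ≡ 3 (mod 8), (2/283) = -1. Now have (25/283).
25 ≡ 1 (mod 4), so quadratic reciprocity gives (25/283) = (283/25). Reduce: 283 ≡ 8 (mod 25). Now have (8/25).
Factor out 2: 8 = 2^3. Since 25 ≡ 1 (mod 8), (2/25) = +1, and (2/25)^3 = +1. Now have (1/25).
(1/25) = 1. Collecting the sign factors: 1.
(-2597/8923) = 1, and 8923 is prime, so -2597 is a quadratic residue mod 8923.

yes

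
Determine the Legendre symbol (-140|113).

(-140|113)
  = (86|113)    [-140 ≡ 86 mod 113]
  = (43|113)    [113 ≡ 1 mod 8 ⇒ (2|113) = +1]
  = (113|43)    [QR: 113 ≡ 1 mod 4, sign kept]
  = (27|43)    [113 ≡ 27 mod 43]
  = -(43|27)    [QR: both ≡ 3 mod 4, sign flips]
  = -(16|27)    [43 ≡ 16 mod 27]
  = -(1|27)    [27 ≡ 3 mod 8 ⇒ (2|27)^4 = +1]
  = -1    [(1|27) = 1]

-1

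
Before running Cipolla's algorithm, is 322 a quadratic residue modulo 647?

no

Factor out 2: 322 = 2·161. Since 647 ≡ 7 (mod 8), (2/647) = +1. Now have (161/647).
161 ≡ 1 (mod 4), so quadratic reciprocity gives (161/647) = (647/161). Reduce: 647 ≡ 3 (mod 161). Now have (3/161).
161 ≡ 1 (mod 4), so quadratic reciprocity gives (3/161) = (161/3). Reduce: 161 ≡ 2 (mod 3). Now have (2/3).
Factor out 2: 2 = 2. Since 3 ≡ 3 (mod 8), (2/3) = -1. Now have -(1/3).
(1/3) = 1. Collecting the sign factors: -1.
(322/647) = -1, and 647 is prime, so 322 is not a quadratic residue mod 647.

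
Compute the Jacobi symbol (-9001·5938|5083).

By multiplicativity, (-9001·5938|5083) = (-9001|5083)·(5938|5083).
First factor (-9001|5083):
(-9001|5083)
  = -(9001|5083)    [5083 ≡ 3 mod 4 ⇒ (-1|5083) = -1]
  = -(3918|5083)    [9001 ≡ 3918 mod 5083]
  = (1959|5083)    [5083 ≡ 3 mod 8 ⇒ (2|5083) = -1]
  = -(5083|1959)    [QR: both ≡ 3 mod 4, sign flips]
  = -(1165|1959)    [5083 ≡ 1165 mod 1959]
  = -(1959|1165)    [QR: 1165 ≡ 1 mod 4, sign kept]
  = -(794|1165)    [1959 ≡ 794 mod 1165]
  = (397|1165)    [1165 ≡ 5 mod 8 ⇒ (2|1165) = -1]
  = (1165|397)    [QR: 397 ≡ 1 mod 4, sign kept]
  = (371|397)    [1165 ≡ 371 mod 397]
  = (397|371)    [QR: 397 ≡ 1 mod 4, sign kept]
  = (26|371)    [397 ≡ 26 mod 371]
  = -(13|371)    [371 ≡ 3 mod 8 ⇒ (2|371) = -1]
  = -(371|13)    [QR: 13 ≡ 1 mod 4, sign kept]
  = -(7|13)    [371 ≡ 7 mod 13]
  = -(13|7)    [QR: 13 ≡ 1 mod 4, sign kept]
  = -(6|7)    [13 ≡ 6 mod 7]
  = -(3|7)    [7 ≡ 7 mod 8 ⇒ (2|7) = +1]
  = (7|3)    [QR: both ≡ 3 mod 4, sign flips]
  = (1|3)    [7 ≡ 1 mod 3]
  = 1    [(1|3) = 1]
Second factor (5938|5083):
(5938|5083)
  = (855|5083)    [5938 ≡ 855 mod 5083]
  = -(5083|855)    [QR: both ≡ 3 mod 4, sign flips]
  = -(808|855)    [5083 ≡ 808 mod 855]
  = -(101|855)    [855 ≡ 7 mod 8 ⇒ (2|855)^3 = +1]
  = -(855|101)    [QR: 101 ≡ 1 mod 4, sign kept]
  = -(47|101)    [855 ≡ 47 mod 101]
  = -(101|47)    [QR: 101 ≡ 1 mod 4, sign kept]
  = -(7|47)    [101 ≡ 7 mod 47]
  = (47|7)    [QR: both ≡ 3 mod 4, sign flips]
  = (5|7)    [47 ≡ 5 mod 7]
  = (7|5)    [QR: 5 ≡ 1 mod 4, sign kept]
  = (2|5)    [7 ≡ 2 mod 5]
  = -(1|5)    [5 ≡ 5 mod 8 ⇒ (2|5) = -1]
  = -1    [(1|5) = 1]
Product: (1)·(-1) = -1.

-1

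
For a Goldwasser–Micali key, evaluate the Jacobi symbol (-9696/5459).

Pull out -1: (-9696/5459) = (-1/5459)·(9696/5459). Since 5459 ≡ 3 (mod 4), (-1/5459) = -1. Now have -(9696/5459).
Reduce the numerator: 9696 ≡ 4237 (mod 5459), so (9696/5459) = (4237/5459).
4237 ≡ 1 (mod 4), so quadratic reciprocity gives (4237/5459) = (5459/4237). Reduce: 5459 ≡ 1222 (mod 4237). Now have -(1222/4237).
Factor out 2: 1222 = 2·611. Since 4237 ≡ 5 (mod 8), (2/4237) = -1. Now have (611/4237).
4237 ≡ 1 (mod 4), so quadratic reciprocity gives (611/4237) = (4237/611). Reduce: 4237 ≡ 571 (mod 611). Now have (571/611).
Both 571 ≡ 3 and 611 ≡ 3 (mod 4), so reciprocity gives (571/611) = -(611/571). Reduce: 611 ≡ 40 (mod 571). Now have -(40/571).
Factor out 2: 40 = 2^3·5. Since 571 ≡ 3 (mod 8), (2/571) = -1, and (2/571)^3 = -1. Now have (5/571).
5 ≡ 1 (mod 4), so quadratic reciprocity gives (5/571) = (571/5). Reduce: 571 ≡ 1 (mod 5). Now have (1/5).
(1/5) = 1. Collecting the sign factors: 1.

1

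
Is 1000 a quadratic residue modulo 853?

yes

Reduce the numerator: 1000 ≡ 147 (mod 853), so (1000/853) = (147/853).
853 ≡ 1 (mod 4), so quadratic reciprocity gives (147/853) = (853/147). Reduce: 853 ≡ 118 (mod 147). Now have (118/147).
Factor out 2: 118 = 2·59. Since 147 ≡ 3 (mod 8), (2/147) = -1. Now have -(59/147).
Both 59 ≡ 3 and 147 ≡ 3 (mod 4), so reciprocity gives (59/147) = -(147/59). Reduce: 147 ≡ 29 (mod 59). Now have (29/59).
29 ≡ 1 (mod 4), so quadratic reciprocity gives (29/59) = (59/29). Reduce: 59 ≡ 1 (mod 29). Now have (1/29).
(1/29) = 1. Collecting the sign factors: 1.
(1000/853) = 1, and 853 is prime, so 1000 is a quadratic residue mod 853.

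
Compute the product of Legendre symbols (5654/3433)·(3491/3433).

By multiplicativity, (5654·3491/3433) = (5654/3433)·(3491/3433).
First factor (5654/3433):
Reduce the numerator: 5654 ≡ 2221 (mod 3433), so (5654/3433) = (2221/3433).
2221 ≡ 1 (mod 4), so quadratic reciprocity gives (2221/3433) = (3433/2221). Reduce: 3433 ≡ 1212 (mod 2221). Now have (1212/2221).
Factor out 2: 1212 = 2^2·303. Since 2221 ≡ 5 (mod 8), (2/2221) = -1, and (2/2221)^2 = +1. Now have (303/2221).
2221 ≡ 1 (mod 4), so quadratic reciprocity gives (303/2221) = (2221/303). Reduce: 2221 ≡ 100 (mod 303). Now have (100/303).
Factor out 2: 100 = 2^2·25. Since 303 ≡ 7 (mod 8), (2/303) = +1, and (2/303)^2 = +1. Now have (25/303).
25 ≡ 1 (mod 4), so quadratic reciprocity gives (25/303) = (303/25). Reduce: 303 ≡ 3 (mod 25). Now have (3/25).
25 ≡ 1 (mod 4), so quadratic reciprocity gives (3/25) = (25/3). Reduce: 25 ≡ 1 (mod 3). Now have (1/3).
(1/3) = 1. Collecting the sign factors: 1.
Second factor (3491/3433):
Reduce the numerator: 3491 ≡ 58 (mod 3433), so (3491/3433) = (58/3433).
Factor out 2: 58 = 2·29. Since 3433 ≡ 1 (mod 8), (2/3433) = +1. Now have (29/3433).
29 ≡ 1 (mod 4), so quadratic reciprocity gives (29/3433) = (3433/29). Reduce: 3433 ≡ 11 (mod 29). Now have (11/29).
29 ≡ 1 (mod 4), so quadratic reciprocity gives (11/29) = (29/11). Reduce: 29 ≡ 7 (mod 11). Now have (7/11).
Both 7 ≡ 3 and 11 ≡ 3 (mod 4), so reciprocity gives (7/11) = -(11/7). Reduce: 11 ≡ 4 (mod 7). Now have -(4/7).
Factor out 2: 4 = 2^2. Since 7 ≡ 7 (mod 8), (2/7) = +1, and (2/7)^2 = +1. Now have -(1/7).
(1/7) = 1. Collecting the sign factors: -1.
Product: (1)·(-1) = -1.

-1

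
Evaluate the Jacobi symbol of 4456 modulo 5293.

-1

(4456 / 5293)
  = -(557 / 5293)    [5293 ≡ 5 mod 8 ⇒ (2 / 5293)^3 = -1]
  = -(5293 / 557)    [QR: 557 ≡ 1 mod 4, sign kept]
  = -(280 / 557)    [5293 ≡ 280 mod 557]
  = (35 / 557)    [557 ≡ 5 mod 8 ⇒ (2 / 557)^3 = -1]
  = (557 / 35)    [QR: 557 ≡ 1 mod 4, sign kept]
  = (32 / 35)    [557 ≡ 32 mod 35]
  = -(1 / 35)    [35 ≡ 3 mod 8 ⇒ (2 / 35)^5 = -1]
  = -1    [(1 / 35) = 1]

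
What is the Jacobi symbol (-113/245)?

(-113/245)
  = (113/245)    [245 ≡ 1 mod 4 ⇒ (-1/245) = +1]
  = (245/113)    [QR: 113 ≡ 1 mod 4, sign kept]
  = (19/113)    [245 ≡ 19 mod 113]
  = (113/19)    [QR: 113 ≡ 1 mod 4, sign kept]
  = (18/19)    [113 ≡ 18 mod 19]
  = -(9/19)    [19 ≡ 3 mod 8 ⇒ (2/19) = -1]
  = -(19/9)    [QR: 9 ≡ 1 mod 4, sign kept]
  = -(1/9)    [19 ≡ 1 mod 9]
  = -1    [(1/9) = 1]

-1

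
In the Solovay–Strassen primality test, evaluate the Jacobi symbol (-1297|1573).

1

Reduce the numerator: -1297 ≡ 276 (mod 1573), so (-1297|1573) = (276|1573).
Factor out 2: 276 = 2^2·69. Since 1573 ≡ 5 (mod 8), (2|1573) = -1, and (2|1573)^2 = +1. Now have (69|1573).
69 ≡ 1 (mod 4), so quadratic reciprocity gives (69|1573) = (1573|69). Reduce: 1573 ≡ 55 (mod 69). Now have (55|69).
69 ≡ 1 (mod 4), so quadratic reciprocity gives (55|69) = (69|55). Reduce: 69 ≡ 14 (mod 55). Now have (14|55).
Factor out 2: 14 = 2·7. Since 55 ≡ 7 (mod 8), (2|55) = +1. Now have (7|55).
Both 7 ≡ 3 and 55 ≡ 3 (mod 4), so reciprocity gives (7|55) = -(55|7). Reduce: 55 ≡ 6 (mod 7). Now have -(6|7).
Factor out 2: 6 = 2·3. Since 7 ≡ 7 (mod 8), (2|7) = +1. Now have -(3|7).
Both 3 ≡ 3 and 7 ≡ 3 (mod 4), so reciprocity gives (3|7) = -(7|3). Reduce: 7 ≡ 1 (mod 3). Now have (1|3).
(1|3) = 1. Collecting the sign factors: 1.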